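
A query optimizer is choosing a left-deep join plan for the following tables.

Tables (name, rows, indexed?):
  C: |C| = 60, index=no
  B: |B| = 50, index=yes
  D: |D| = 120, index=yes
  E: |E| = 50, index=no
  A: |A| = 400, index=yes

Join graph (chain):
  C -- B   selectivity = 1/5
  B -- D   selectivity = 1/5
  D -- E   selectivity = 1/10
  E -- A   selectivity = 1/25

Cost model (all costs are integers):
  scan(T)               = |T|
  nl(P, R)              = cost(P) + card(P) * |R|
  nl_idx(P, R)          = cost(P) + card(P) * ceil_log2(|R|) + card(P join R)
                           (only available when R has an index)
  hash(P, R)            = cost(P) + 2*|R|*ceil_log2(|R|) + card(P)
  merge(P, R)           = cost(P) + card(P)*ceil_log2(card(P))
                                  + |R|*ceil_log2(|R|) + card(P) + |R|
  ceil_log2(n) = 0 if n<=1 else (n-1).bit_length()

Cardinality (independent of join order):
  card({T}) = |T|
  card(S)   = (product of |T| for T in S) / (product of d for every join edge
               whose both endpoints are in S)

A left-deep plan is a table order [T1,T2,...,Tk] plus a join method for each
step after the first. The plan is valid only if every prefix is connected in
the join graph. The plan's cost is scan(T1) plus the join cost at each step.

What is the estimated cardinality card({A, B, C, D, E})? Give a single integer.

Tables in S: A(400), B(50), C(60), D(120), E(50)
Edges inside S: C-B(d=5), B-D(d=5), D-E(d=10), E-A(d=25)
numerator = 400 * 50 * 60 * 120 * 50 = 7200000000
denominator = 5 * 5 * 10 * 25 = 6250
card(S) = 7200000000 / 6250 = 1152000

1152000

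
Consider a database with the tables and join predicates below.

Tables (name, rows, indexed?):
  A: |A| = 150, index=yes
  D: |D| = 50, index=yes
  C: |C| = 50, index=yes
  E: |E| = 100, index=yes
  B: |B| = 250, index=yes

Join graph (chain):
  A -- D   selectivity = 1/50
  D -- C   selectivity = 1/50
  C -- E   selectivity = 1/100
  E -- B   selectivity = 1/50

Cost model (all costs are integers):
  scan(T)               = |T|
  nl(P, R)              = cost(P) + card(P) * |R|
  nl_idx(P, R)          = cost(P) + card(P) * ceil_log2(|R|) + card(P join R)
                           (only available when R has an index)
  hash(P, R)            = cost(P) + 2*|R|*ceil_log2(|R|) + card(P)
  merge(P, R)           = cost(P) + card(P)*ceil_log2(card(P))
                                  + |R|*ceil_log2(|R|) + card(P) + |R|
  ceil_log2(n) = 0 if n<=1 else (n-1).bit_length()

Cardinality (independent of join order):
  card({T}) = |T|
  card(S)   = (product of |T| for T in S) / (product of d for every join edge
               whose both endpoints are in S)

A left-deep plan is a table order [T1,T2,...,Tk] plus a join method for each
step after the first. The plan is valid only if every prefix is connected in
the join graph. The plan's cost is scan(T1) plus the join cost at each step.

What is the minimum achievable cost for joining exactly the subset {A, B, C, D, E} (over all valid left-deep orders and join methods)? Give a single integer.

3300

Selinger DP over subsets of {A,B,C,D,E}:
  {A}: scan cost=150, card=150
  {D}: scan cost=50, card=50
  {C}: scan cost=50, card=50
  {E}: scan cost=100, card=100
  {B}: scan cost=250, card=250
  {AD}: card=150; try (A,nl_idx)→600, (D,hash)→900, (D,nl_idx)→1200, (A,merge)→1750, (D,merge)→1850, (A,hash)→2500 …(+2); best=600 via (A,nl_idx)
  {CD}: card=50; try (D,nl_idx)→400, (C,nl_idx)→400, (D,hash)→700, (C,hash)→700, (D,merge)→750, (C,merge)→750 …(+2); best=400 via (D,nl_idx)
  {CE}: card=50; try (E,nl_idx)→450, (C,nl_idx)→750, (C,hash)→800, (E,merge)→1200, (C,merge)→1250, (E,hash)→1500 …(+2); best=450 via (E,nl_idx)
  {BE}: card=500; try (B,nl_idx)→1400, (E,hash)→1900, (E,nl_idx)→2500, (B,merge)→3150, (E,merge)→3300, (B,hash)→4200 …(+2); best=1400 via (B,nl_idx)
  {ACD}: card=150; try (A,nl_idx)→950, (C,hash)→1350, (C,nl_idx)→1650, (A,merge)→2100, (C,merge)→2300, (A,hash)→2850 …(+2); best=950 via (A,nl_idx)
  {CDE}: card=50; try (E,nl_idx)→800, (D,nl_idx)→800, (D,hash)→1100, (D,merge)→1150, (E,merge)→1550, (E,hash)→1850 …(+2); best=800 via (E,nl_idx)
  {BCE}: card=250; try (B,nl_idx)→1100, (C,hash)→2500, (B,merge)→3050, (B,hash)→4500, (C,nl_idx)→4650, (C,merge)→6750 …(+2); best=1100 via (B,nl_idx)
  {ACDE}: card=150; try (A,nl_idx)→1350, (E,nl_idx)→2150, (E,hash)→2500, (A,merge)→2500, (E,merge)→3100, (A,hash)→3250 …(+2); best=1350 via (A,nl_idx)
  {BCDE}: card=250; try (B,nl_idx)→1450, (D,hash)→1950, (D,nl_idx)→2850, (B,merge)→3400, (D,merge)→3700, (B,hash)→4850 …(+2); best=1450 via (B,nl_idx)
  {ABCDE}: card=750; try (B,nl_idx)→3300, (A,hash)→4100, (A,nl_idx)→4200, (B,merge)→4950, (A,merge)→5050, (B,hash)→5500 …(+2); best=3300 via (B,nl_idx)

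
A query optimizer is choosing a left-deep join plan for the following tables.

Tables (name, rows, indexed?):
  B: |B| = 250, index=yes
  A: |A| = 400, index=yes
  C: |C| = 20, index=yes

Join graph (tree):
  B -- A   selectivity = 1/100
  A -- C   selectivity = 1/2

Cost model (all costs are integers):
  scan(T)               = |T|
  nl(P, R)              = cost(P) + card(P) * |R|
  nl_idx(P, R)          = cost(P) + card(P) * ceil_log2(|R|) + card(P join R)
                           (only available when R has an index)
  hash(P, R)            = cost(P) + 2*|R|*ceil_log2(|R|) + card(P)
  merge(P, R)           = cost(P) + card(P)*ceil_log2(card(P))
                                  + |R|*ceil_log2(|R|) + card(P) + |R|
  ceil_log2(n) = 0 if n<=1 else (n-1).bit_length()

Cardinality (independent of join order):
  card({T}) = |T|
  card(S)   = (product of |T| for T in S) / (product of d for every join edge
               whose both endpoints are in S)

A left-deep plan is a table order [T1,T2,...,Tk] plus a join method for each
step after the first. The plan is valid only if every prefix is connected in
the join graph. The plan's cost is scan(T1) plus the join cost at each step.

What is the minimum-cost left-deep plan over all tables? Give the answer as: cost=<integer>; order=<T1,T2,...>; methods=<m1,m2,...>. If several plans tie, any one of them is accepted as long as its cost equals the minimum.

Selinger DP (subsets sized 1..n):
  {B}: scan cost=250, card=250
  {A}: scan cost=400, card=400
  {C}: scan cost=20, card=20
  {AB}: card=1000; try (A,nl_idx)→3500, (B,nl_idx)→4600, (B,hash)→4800, (A,merge)→6500, (B,merge)→6650, (A,hash)→7700 …(+2); best=3500 via (A,nl_idx)
  {AC}: card=4000; try (C,hash)→1000, (A,merge)→4140, (A,nl_idx)→4200, (C,merge)→4520, (C,nl_idx)→6400, (A,hash)→7240 …(+2); best=1000 via (C,hash)
  {ABC}: card=10000; try (C,hash)→4700, (B,hash)→9000, (C,merge)→14620, (C,nl_idx)→18500, (C,nl)→23500, (B,nl_idx)→43000 …(+2); best=4700 via (C,hash)

cost=4700; order=B,A,C; methods=nl_idx,hash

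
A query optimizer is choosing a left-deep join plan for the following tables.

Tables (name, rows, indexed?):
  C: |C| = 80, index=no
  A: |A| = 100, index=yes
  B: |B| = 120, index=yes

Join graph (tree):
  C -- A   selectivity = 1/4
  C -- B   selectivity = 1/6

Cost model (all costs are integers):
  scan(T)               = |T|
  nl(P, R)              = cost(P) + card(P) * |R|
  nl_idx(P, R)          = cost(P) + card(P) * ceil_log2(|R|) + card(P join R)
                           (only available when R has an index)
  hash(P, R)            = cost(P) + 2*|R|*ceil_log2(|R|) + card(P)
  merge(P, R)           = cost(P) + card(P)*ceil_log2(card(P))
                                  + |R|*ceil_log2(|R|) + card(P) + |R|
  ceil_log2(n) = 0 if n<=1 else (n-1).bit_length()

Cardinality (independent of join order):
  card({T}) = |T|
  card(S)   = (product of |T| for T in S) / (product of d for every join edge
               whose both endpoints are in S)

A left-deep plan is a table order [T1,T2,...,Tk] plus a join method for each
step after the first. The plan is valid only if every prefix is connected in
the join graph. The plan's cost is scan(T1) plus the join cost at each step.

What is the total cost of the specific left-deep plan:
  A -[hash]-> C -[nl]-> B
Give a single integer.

step 1: scan A: cost=100, card=100
step 2: join C via hash
    card(P join C) = 100*80/(4) = 2000
    cost = 100 + 2*80*7 + 100 = 1320
step 3: join B via nl
    card(P join B) = 2000*120/(6) = 40000
    cost = 1320 + 2000*120 = 241320

241320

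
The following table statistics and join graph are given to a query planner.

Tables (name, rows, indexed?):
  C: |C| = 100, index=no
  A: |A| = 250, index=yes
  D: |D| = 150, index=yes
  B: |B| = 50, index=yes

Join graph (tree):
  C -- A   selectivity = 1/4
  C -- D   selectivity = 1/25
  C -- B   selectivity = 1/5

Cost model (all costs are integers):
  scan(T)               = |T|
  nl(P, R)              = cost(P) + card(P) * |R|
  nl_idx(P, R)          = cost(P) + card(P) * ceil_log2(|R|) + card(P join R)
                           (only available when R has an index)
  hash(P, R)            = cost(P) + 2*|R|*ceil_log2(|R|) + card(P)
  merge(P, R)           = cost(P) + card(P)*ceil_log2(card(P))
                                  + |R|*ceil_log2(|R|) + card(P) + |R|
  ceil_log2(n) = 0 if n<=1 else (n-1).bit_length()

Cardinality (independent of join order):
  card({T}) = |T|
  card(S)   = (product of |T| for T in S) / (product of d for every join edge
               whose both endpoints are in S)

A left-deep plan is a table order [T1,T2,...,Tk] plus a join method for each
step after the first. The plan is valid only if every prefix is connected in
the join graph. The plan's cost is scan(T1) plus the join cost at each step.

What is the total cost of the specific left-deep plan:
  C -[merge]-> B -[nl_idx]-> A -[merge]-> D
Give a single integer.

1135600

step 1: scan C: cost=100, card=100
step 2: join B via merge
    card(P join B) = 100*50/(5) = 1000
    cost = 100 + 100*7 + 50*6 + 100 + 50 = 1250
step 3: join A via nl_idx
    card(P join A) = 1000*250/(4) = 62500
    cost = 1250 + 1000*8 + 62500 = 71750
step 4: join D via merge
    card(P join D) = 62500*150/(25) = 375000
    cost = 71750 + 62500*16 + 150*8 + 62500 + 150 = 1135600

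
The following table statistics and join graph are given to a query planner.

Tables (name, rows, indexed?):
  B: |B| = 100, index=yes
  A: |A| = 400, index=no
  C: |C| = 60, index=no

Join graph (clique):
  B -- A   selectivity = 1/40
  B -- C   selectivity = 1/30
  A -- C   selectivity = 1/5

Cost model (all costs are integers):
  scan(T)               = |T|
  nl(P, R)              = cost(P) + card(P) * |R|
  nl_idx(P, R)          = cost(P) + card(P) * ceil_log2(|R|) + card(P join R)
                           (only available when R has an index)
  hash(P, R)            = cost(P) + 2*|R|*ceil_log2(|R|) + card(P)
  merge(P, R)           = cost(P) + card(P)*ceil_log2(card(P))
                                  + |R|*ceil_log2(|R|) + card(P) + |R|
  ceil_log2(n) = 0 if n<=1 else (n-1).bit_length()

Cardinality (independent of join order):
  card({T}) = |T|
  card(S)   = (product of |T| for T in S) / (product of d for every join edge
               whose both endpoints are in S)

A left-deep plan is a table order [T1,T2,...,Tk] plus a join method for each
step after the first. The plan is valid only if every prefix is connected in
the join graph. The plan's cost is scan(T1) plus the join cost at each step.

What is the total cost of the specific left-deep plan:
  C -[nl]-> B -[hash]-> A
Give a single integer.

13460

step 1: scan C: cost=60, card=60
step 2: join B via nl
    card(P join B) = 60*100/(30) = 200
    cost = 60 + 60*100 = 6060
step 3: join A via hash
    card(P join A) = 200*400/(40*5) = 400
    cost = 6060 + 2*400*9 + 200 = 13460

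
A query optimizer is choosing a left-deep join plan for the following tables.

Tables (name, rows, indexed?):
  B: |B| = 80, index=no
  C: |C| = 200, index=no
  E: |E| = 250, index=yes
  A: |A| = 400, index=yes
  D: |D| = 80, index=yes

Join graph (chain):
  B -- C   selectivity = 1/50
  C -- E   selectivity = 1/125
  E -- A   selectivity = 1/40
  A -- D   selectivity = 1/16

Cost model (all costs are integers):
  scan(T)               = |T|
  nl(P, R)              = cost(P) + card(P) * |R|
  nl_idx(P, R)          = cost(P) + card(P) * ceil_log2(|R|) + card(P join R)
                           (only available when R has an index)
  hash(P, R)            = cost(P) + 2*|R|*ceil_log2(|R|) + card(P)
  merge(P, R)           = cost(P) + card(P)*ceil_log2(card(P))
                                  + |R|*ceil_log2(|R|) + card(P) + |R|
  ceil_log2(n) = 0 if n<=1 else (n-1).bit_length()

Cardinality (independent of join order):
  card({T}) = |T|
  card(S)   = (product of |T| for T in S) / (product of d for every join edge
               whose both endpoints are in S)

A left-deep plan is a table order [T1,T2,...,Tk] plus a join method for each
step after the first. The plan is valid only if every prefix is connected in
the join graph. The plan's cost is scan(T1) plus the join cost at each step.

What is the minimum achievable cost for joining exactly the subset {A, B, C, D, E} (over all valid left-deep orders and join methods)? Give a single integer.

Selinger DP over subsets of {A,B,C,D,E}:
  {B}: scan cost=80, card=80
  {C}: scan cost=200, card=200
  {E}: scan cost=250, card=250
  {A}: scan cost=400, card=400
  {D}: scan cost=80, card=80
  {BC}: card=320; try (B,hash)→1520, (C,merge)→2520, (B,merge)→2640, (C,hash)→3360, (C,nl)→16080, (B,nl)→16200; best=1520 via (B,hash)
  {CE}: card=400; try (E,nl_idx)→2200, (C,hash)→3700, (E,merge)→4250, (C,merge)→4300, (E,hash)→4400, (E,nl)→50200 …(+1); best=2200 via (E,nl_idx)
  {AE}: card=2500; try (E,hash)→4800, (A,nl_idx)→5000, (E,nl_idx)→6100, (A,merge)→6500, (E,merge)→6650, (A,hash)→7700 …(+2); best=4800 via (E,hash)
  {AD}: card=2000; try (D,hash)→1920, (A,nl_idx)→2800, (A,merge)→4720, (D,merge)→5040, (D,nl_idx)→5200, (A,hash)→7360 …(+2); best=1920 via (D,hash)
  {BCE}: card=640; try (B,hash)→3720, (E,nl_idx)→4720, (E,hash)→5840, (B,merge)→6840, (E,merge)→6970, (B,nl)→34200 …(+1); best=3720 via (B,hash)
  {ACE}: card=4000; try (A,hash)→9800, (A,nl_idx)→9800, (A,merge)→10200, (C,hash)→10500, (C,merge)→39100, (A,nl)→162200 …(+1); best=9800 via (A,hash)
  {ADE}: card=12500; try (E,hash)→7920, (D,hash)→8420, (E,merge)→28170, (E,nl_idx)→30420, (D,nl_idx)→34800, (D,merge)→37940 …(+2); best=7920 via (E,hash)
  {ABCE}: card=6400; try (A,hash)→11560, (A,merge)→14760, (B,hash)→14920, (A,nl_idx)→15880, (B,merge)→62440, (A,nl)→259720 …(+1); best=11560 via (A,hash)
  {ACDE}: card=20000; try (D,hash)→14920, (C,hash)→23620, (D,nl_idx)→57800, (D,merge)→62440, (C,merge)→197220, (D,nl)→329800 …(+1); best=14920 via (D,hash)
  {ABCDE}: card=32000; try (D,hash)→19080, (B,hash)→36040, (D,nl_idx)→88360, (D,merge)→101800, (B,merge)→335560, (D,nl)→523560 …(+1); best=19080 via (D,hash)

19080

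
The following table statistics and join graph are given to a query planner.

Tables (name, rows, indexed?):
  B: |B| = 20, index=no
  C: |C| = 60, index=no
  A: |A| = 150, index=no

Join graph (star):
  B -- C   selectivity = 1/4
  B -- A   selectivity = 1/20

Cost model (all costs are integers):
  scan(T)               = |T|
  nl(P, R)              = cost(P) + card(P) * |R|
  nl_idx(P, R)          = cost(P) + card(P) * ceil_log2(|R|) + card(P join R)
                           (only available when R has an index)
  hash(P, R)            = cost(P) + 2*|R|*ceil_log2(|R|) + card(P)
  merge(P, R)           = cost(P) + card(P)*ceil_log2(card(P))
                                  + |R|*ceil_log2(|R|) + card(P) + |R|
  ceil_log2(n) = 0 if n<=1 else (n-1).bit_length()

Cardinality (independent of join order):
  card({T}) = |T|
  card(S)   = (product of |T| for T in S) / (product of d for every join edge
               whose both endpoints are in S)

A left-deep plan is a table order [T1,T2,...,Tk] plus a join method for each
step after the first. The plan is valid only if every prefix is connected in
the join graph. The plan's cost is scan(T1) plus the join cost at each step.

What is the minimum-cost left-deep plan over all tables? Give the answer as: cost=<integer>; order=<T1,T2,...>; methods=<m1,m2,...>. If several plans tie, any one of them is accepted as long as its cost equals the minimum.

Selinger DP (subsets sized 1..n):
  {B}: scan cost=20, card=20
  {C}: scan cost=60, card=60
  {A}: scan cost=150, card=150
  {BC}: card=300; try (B,hash)→320, (C,merge)→560, (B,merge)→600, (C,hash)→760, (C,nl)→1220, (B,nl)→1260; best=320 via (B,hash)
  {AB}: card=150; try (B,hash)→500, (A,merge)→1490, (B,merge)→1620, (A,hash)→2440, (A,nl)→3020, (B,nl)→3150; best=500 via (B,hash)
  {ABC}: card=2250; try (C,hash)→1370, (C,merge)→2270, (A,hash)→3020, (A,merge)→4670, (C,nl)→9500, (A,nl)→45320; best=1370 via (C,hash)

cost=1370; order=A,B,C; methods=hash,hash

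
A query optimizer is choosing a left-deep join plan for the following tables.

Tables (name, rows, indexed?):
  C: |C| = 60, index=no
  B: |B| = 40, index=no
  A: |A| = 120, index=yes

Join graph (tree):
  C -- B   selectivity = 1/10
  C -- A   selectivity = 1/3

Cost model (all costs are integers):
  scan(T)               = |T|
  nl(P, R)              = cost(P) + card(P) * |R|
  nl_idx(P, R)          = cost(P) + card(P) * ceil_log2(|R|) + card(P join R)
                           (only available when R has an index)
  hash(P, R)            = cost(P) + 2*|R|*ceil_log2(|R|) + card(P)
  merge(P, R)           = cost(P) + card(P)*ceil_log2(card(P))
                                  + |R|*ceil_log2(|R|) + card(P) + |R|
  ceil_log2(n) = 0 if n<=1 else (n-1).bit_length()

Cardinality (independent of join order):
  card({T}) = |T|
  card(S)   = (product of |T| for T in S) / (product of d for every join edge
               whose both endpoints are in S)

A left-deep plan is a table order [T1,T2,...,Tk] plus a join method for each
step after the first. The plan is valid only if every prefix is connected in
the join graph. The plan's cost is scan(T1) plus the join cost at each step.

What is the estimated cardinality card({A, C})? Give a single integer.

Tables in S: A(120), C(60)
Edges inside S: C-A(d=3)
numerator = 120 * 60 = 7200
denominator = 3 = 3
card(S) = 7200 / 3 = 2400

2400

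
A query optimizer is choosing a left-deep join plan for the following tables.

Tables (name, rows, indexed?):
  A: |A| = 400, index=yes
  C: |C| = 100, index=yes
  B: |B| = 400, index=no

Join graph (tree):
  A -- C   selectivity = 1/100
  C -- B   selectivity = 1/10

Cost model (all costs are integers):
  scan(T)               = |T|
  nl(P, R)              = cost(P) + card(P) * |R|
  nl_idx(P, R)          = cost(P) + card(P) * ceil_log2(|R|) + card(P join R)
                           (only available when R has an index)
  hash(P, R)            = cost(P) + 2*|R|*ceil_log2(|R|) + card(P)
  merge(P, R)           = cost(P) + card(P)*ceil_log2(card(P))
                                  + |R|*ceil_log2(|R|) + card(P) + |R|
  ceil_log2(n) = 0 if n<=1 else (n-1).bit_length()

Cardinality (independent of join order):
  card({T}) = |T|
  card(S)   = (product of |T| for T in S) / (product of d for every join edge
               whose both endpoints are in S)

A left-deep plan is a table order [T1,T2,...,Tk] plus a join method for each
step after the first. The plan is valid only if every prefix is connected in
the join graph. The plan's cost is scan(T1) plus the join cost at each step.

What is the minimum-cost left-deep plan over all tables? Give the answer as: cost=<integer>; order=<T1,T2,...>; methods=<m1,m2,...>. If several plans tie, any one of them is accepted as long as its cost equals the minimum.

Selinger DP (subsets sized 1..n):
  {A}: scan cost=400, card=400
  {C}: scan cost=100, card=100
  {B}: scan cost=400, card=400
  {AC}: card=400; try (A,nl_idx)→1400, (C,hash)→2200, (C,nl_idx)→3600, (A,merge)→4900, (C,merge)→5200, (A,hash)→7400 …(+2); best=1400 via (A,nl_idx)
  {BC}: card=4000; try (C,hash)→2200, (B,merge)→4900, (C,merge)→5200, (C,nl_idx)→7200, (B,hash)→7400, (B,nl)→40100 …(+1); best=2200 via (C,hash)
  {ABC}: card=16000; try (B,hash)→9000, (B,merge)→9400, (A,hash)→13400, (A,nl_idx)→54200, (A,merge)→58200, (B,nl)→161400 …(+1); best=9000 via (B,hash)

cost=9000; order=C,A,B; methods=nl_idx,hash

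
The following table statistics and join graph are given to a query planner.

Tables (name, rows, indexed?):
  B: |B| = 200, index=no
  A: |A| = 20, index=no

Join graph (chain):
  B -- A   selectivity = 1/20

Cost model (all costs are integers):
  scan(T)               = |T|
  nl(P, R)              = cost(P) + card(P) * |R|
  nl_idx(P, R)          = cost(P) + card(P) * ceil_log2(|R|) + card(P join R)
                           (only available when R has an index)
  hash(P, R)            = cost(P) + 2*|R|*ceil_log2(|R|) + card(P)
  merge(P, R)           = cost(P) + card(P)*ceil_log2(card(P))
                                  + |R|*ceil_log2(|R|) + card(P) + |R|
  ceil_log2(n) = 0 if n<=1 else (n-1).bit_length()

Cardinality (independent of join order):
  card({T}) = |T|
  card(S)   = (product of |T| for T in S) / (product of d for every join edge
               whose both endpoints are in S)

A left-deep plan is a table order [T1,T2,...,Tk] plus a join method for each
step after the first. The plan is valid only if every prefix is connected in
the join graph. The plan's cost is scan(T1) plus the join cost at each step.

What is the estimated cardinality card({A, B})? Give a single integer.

200

Tables in S: A(20), B(200)
Edges inside S: B-A(d=20)
numerator = 20 * 200 = 4000
denominator = 20 = 20
card(S) = 4000 / 20 = 200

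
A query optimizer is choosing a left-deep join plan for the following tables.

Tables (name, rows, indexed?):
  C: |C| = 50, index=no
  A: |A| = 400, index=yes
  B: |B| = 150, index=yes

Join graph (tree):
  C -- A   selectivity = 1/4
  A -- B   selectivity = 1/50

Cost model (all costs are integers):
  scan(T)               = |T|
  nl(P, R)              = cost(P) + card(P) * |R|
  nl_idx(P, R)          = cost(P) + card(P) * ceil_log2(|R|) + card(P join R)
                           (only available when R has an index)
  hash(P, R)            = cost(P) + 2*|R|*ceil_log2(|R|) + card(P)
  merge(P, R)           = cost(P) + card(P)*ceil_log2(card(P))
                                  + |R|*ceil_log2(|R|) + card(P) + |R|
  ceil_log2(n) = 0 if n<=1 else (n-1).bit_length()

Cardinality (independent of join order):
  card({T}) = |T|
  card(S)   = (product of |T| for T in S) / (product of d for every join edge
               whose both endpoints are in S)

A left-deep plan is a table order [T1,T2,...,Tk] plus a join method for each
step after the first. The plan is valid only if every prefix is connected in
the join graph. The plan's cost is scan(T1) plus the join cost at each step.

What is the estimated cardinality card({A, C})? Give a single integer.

Tables in S: A(400), C(50)
Edges inside S: C-A(d=4)
numerator = 400 * 50 = 20000
denominator = 4 = 4
card(S) = 20000 / 4 = 5000

5000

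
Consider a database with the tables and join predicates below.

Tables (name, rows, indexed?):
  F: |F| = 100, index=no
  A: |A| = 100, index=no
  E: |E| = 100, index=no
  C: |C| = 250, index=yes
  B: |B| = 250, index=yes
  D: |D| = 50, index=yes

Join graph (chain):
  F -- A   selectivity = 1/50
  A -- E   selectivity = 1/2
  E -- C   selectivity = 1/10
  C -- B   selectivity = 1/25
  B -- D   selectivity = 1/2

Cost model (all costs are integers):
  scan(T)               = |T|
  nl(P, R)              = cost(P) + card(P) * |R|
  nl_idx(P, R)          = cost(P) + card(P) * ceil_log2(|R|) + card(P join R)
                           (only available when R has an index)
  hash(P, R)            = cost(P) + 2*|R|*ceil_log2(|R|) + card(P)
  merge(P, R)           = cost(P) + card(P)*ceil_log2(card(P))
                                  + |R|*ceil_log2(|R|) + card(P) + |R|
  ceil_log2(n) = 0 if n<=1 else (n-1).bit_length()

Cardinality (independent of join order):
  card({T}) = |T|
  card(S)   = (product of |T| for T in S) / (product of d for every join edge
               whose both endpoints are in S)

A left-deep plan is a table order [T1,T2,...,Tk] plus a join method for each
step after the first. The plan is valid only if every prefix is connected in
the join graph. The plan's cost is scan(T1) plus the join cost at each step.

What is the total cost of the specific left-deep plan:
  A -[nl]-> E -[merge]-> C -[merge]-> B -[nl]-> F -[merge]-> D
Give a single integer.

184834950

step 1: scan A: cost=100, card=100
step 2: join E via nl
    card(P join E) = 100*100/(2) = 5000
    cost = 100 + 100*100 = 10100
step 3: join C via merge
    card(P join C) = 5000*250/(10) = 125000
    cost = 10100 + 5000*13 + 250*8 + 5000 + 250 = 82350
step 4: join B via merge
    card(P join B) = 125000*250/(25) = 1250000
    cost = 82350 + 125000*17 + 250*8 + 125000 + 250 = 2334600
step 5: join F via nl
    card(P join F) = 1250000*100/(50) = 2500000
    cost = 2334600 + 1250000*100 = 127334600
step 6: join D via merge
    card(P join D) = 2500000*50/(2) = 62500000
    cost = 127334600 + 2500000*22 + 50*6 + 2500000 + 50 = 184834950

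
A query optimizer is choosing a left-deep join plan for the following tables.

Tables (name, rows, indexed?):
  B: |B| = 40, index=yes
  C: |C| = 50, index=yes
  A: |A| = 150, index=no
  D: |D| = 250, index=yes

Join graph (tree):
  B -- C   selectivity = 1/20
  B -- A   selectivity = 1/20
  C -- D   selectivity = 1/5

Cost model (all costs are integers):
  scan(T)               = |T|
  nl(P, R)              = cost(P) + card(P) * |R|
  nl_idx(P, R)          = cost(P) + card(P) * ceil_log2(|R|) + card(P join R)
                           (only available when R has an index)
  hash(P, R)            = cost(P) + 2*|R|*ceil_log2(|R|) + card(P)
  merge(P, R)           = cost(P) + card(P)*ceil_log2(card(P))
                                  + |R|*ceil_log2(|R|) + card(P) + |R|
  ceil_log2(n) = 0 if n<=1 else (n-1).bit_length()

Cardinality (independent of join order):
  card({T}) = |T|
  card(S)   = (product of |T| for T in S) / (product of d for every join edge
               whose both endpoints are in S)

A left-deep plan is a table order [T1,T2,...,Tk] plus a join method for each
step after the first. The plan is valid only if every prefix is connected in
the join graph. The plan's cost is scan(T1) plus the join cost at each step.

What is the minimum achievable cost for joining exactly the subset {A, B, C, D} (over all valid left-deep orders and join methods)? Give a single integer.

Selinger DP over subsets of {A,B,C,D}:
  {B}: scan cost=40, card=40
  {C}: scan cost=50, card=50
  {A}: scan cost=150, card=150
  {D}: scan cost=250, card=250
  {BC}: card=100; try (C,nl_idx)→380, (B,nl_idx)→450, (B,hash)→580, (C,merge)→670, (C,hash)→680, (B,merge)→680 …(+2); best=380 via (C,nl_idx)
  {AB}: card=300; try (B,hash)→780, (B,nl_idx)→1350, (A,merge)→1670, (B,merge)→1780, (A,hash)→2480, (A,nl)→6040 …(+1); best=780 via (B,hash)
  {CD}: card=2500; try (C,hash)→1100, (D,merge)→2650, (C,merge)→2850, (D,nl_idx)→2950, (D,hash)→4100, (C,nl_idx)→4250 …(+2); best=1100 via (C,hash)
  {ABC}: card=750; try (C,hash)→1680, (A,merge)→2530, (A,hash)→2880, (C,nl_idx)→3330, (C,merge)→4130, (A,nl)→15380 …(+1); best=1680 via (C,hash)
  {BCD}: card=5000; try (D,merge)→3430, (B,hash)→4080, (D,hash)→4480, (D,nl_idx)→6180, (B,nl_idx)→21100, (D,nl)→25380 …(+2); best=3430 via (D,merge)
  {ABCD}: card=37500; try (D,hash)→6430, (A,hash)→10830, (D,merge)→12180, (D,nl_idx)→45180, (A,merge)→74780, (D,nl)→189180 …(+1); best=6430 via (D,hash)

6430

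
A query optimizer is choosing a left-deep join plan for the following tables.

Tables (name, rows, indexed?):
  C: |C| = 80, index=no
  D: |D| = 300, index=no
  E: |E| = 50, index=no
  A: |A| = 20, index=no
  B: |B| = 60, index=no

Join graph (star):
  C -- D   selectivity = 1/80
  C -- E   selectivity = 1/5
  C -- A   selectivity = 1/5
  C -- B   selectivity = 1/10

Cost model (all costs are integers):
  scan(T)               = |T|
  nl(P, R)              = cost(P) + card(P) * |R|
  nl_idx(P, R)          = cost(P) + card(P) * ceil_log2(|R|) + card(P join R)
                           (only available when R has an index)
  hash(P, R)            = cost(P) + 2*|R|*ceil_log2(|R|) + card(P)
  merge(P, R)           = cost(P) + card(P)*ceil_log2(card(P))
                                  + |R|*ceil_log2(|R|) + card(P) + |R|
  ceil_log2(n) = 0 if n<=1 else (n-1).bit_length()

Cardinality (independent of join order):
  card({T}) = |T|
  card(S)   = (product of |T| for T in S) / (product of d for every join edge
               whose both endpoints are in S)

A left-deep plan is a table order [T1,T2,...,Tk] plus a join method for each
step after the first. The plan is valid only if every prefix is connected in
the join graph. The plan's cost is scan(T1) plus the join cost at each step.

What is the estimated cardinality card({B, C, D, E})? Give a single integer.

Tables in S: B(60), C(80), D(300), E(50)
Edges inside S: C-D(d=80), C-E(d=5), C-B(d=10)
numerator = 60 * 80 * 300 * 50 = 72000000
denominator = 80 * 5 * 10 = 4000
card(S) = 72000000 / 4000 = 18000

18000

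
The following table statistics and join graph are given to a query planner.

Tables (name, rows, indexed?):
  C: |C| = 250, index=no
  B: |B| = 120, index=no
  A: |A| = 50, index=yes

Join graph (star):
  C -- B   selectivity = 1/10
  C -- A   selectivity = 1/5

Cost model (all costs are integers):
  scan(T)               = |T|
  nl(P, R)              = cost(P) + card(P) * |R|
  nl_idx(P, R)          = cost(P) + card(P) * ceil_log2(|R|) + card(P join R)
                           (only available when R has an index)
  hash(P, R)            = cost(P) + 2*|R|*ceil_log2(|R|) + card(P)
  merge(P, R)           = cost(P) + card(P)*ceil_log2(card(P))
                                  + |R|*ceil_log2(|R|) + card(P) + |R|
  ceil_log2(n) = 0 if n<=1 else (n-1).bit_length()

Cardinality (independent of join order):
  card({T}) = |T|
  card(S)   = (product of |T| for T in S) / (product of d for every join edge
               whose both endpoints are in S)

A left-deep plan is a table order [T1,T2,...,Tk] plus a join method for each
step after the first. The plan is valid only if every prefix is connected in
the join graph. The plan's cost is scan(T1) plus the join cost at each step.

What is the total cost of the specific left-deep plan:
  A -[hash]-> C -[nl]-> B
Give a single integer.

step 1: scan A: cost=50, card=50
step 2: join C via hash
    card(P join C) = 50*250/(5) = 2500
    cost = 50 + 2*250*8 + 50 = 4100
step 3: join B via nl
    card(P join B) = 2500*120/(10) = 30000
    cost = 4100 + 2500*120 = 304100

304100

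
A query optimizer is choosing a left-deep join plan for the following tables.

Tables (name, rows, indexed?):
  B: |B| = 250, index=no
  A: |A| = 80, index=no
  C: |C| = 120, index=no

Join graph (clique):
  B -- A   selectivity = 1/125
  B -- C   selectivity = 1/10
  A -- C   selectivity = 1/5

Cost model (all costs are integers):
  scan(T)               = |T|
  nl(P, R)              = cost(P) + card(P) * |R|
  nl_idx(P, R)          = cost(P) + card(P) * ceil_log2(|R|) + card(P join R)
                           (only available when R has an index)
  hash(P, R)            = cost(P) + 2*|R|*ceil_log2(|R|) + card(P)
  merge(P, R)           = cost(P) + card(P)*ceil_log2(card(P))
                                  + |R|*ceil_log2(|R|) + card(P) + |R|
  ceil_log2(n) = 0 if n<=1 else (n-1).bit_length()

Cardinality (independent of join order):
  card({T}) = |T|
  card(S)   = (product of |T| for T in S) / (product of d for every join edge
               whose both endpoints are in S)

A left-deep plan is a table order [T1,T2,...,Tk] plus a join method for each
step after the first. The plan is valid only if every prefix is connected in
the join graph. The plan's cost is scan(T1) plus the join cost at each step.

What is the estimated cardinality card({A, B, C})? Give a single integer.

384

Tables in S: A(80), B(250), C(120)
Edges inside S: B-A(d=125), B-C(d=10), A-C(d=5)
numerator = 80 * 250 * 120 = 2400000
denominator = 125 * 10 * 5 = 6250
card(S) = 2400000 / 6250 = 384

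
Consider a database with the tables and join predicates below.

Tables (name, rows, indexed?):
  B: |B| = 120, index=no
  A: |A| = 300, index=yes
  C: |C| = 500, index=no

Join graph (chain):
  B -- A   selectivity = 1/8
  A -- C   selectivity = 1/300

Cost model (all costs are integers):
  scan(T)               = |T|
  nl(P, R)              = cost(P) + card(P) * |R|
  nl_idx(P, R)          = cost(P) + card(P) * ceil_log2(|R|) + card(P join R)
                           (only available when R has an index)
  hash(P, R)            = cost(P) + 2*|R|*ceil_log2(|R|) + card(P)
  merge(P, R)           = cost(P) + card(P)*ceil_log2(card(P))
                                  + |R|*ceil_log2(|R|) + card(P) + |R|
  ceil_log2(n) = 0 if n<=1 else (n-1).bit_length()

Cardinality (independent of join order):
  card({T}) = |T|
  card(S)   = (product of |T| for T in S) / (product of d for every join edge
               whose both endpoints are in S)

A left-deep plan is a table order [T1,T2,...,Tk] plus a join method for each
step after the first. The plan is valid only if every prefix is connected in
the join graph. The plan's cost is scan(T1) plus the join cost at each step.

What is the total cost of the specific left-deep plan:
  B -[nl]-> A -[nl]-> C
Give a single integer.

2286120

step 1: scan B: cost=120, card=120
step 2: join A via nl
    card(P join A) = 120*300/(8) = 4500
    cost = 120 + 120*300 = 36120
step 3: join C via nl
    card(P join C) = 4500*500/(300) = 7500
    cost = 36120 + 4500*500 = 2286120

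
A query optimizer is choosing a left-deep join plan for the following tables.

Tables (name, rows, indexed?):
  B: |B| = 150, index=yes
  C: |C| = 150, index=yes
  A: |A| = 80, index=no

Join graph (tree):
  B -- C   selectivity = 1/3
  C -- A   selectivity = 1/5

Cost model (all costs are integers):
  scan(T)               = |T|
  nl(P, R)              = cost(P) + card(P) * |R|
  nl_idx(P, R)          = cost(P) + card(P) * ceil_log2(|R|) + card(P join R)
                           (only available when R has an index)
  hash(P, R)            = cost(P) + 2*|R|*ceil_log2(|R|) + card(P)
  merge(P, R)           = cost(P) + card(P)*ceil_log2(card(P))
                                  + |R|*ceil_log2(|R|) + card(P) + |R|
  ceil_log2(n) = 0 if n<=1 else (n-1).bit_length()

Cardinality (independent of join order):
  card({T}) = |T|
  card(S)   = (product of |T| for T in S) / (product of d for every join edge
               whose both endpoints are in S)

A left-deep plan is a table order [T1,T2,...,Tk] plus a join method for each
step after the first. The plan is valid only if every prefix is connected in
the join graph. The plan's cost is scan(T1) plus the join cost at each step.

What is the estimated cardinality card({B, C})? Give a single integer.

7500

Tables in S: B(150), C(150)
Edges inside S: B-C(d=3)
numerator = 150 * 150 = 22500
denominator = 3 = 3
card(S) = 22500 / 3 = 7500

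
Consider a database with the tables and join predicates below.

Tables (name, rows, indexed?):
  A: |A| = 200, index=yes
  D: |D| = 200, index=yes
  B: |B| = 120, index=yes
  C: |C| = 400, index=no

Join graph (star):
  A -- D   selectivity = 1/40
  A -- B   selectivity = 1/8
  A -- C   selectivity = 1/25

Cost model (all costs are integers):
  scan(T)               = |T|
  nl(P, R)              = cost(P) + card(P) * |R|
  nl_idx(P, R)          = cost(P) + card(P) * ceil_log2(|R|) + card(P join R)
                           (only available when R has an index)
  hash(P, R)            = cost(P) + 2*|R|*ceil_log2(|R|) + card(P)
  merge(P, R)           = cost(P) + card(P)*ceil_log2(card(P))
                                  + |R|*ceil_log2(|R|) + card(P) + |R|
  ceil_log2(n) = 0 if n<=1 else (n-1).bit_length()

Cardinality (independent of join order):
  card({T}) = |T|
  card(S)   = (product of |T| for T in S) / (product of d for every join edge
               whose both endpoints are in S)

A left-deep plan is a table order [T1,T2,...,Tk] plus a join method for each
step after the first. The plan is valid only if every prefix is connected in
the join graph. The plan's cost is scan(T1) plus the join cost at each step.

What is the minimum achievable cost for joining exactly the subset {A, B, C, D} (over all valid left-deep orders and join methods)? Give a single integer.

27680

Selinger DP over subsets of {A,B,C,D}:
  {A}: scan cost=200, card=200
  {D}: scan cost=200, card=200
  {B}: scan cost=120, card=120
  {C}: scan cost=400, card=400
  {AD}: card=1000; try (D,nl_idx)→2800, (A,nl_idx)→2800, (D,hash)→3600, (A,hash)→3600, (D,merge)→3800, (A,merge)→3800 …(+2); best=2800 via (D,nl_idx)
  {AB}: card=3000; try (B,hash)→2080, (A,merge)→2880, (B,merge)→2960, (A,hash)→3440, (A,nl_idx)→4080, (B,nl_idx)→4600 …(+2); best=2080 via (B,hash)
  {AC}: card=3200; try (A,hash)→4000, (C,merge)→6000, (A,merge)→6200, (A,nl_idx)→6800, (C,hash)→7600, (C,nl)→80200 …(+1); best=4000 via (A,hash)
  {ABD}: card=15000; try (B,hash)→5480, (D,hash)→8280, (B,merge)→14760, (B,nl_idx)→24800, (D,nl_idx)→41080, (D,merge)→42880 …(+2); best=5480 via (B,hash)
  {ACD}: card=16000; try (D,hash)→10400, (C,hash)→11000, (C,merge)→17800, (D,nl_idx)→45600, (D,merge)→47400, (C,nl)→402800 …(+1); best=10400 via (D,hash)
  {ABC}: card=48000; try (B,hash)→8880, (C,hash)→12280, (C,merge)→45080, (B,merge)→46560, (B,nl_idx)→74400, (B,nl)→388000 …(+1); best=8880 via (B,hash)
  {ABCD}: card=240000; try (C,hash)→27680, (B,hash)→28080, (D,hash)→60080, (C,merge)→234480, (B,merge)→251360, (B,nl_idx)→362400 …(+5); best=27680 via (C,hash)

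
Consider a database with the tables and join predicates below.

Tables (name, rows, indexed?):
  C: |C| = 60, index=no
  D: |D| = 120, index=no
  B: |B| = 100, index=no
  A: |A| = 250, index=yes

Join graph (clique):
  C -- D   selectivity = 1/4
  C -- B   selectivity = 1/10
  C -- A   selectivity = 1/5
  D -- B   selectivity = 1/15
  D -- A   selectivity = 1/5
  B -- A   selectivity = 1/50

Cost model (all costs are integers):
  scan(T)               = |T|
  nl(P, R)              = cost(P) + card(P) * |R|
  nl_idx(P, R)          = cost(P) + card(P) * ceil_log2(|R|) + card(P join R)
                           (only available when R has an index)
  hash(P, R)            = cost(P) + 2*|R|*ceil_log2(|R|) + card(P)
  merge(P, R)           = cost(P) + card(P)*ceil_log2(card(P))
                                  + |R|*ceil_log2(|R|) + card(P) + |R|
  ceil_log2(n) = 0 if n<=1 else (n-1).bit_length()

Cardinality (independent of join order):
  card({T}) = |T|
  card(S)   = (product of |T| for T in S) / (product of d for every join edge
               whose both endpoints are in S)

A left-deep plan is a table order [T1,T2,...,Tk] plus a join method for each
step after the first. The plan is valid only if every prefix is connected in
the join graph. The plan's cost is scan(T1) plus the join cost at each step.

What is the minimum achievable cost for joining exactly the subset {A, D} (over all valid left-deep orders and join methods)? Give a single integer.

Selinger DP over subsets of {A,D}:
  {D}: scan cost=120, card=120
  {A}: scan cost=250, card=250
  {AD}: card=6000; try (D,hash)→2180, (A,merge)→3330, (D,merge)→3460, (A,hash)→4240, (A,nl_idx)→7080, (A,nl)→30120 …(+1); best=2180 via (D,hash)

2180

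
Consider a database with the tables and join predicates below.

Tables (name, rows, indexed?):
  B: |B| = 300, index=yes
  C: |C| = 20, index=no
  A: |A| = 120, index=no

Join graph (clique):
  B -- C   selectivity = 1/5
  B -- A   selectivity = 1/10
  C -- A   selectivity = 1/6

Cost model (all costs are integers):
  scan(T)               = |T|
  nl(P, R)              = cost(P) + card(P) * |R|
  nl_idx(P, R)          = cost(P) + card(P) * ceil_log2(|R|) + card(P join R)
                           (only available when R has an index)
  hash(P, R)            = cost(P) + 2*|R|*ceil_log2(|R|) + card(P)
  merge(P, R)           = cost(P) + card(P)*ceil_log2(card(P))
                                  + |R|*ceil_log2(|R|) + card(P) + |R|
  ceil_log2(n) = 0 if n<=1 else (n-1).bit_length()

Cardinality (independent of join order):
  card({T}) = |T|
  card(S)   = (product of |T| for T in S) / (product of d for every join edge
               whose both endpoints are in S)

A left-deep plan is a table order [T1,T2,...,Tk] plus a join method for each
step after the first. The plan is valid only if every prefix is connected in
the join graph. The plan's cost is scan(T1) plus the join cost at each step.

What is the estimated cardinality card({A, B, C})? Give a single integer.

2400

Tables in S: A(120), B(300), C(20)
Edges inside S: B-C(d=5), B-A(d=10), C-A(d=6)
numerator = 120 * 300 * 20 = 720000
denominator = 5 * 10 * 6 = 300
card(S) = 720000 / 300 = 2400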